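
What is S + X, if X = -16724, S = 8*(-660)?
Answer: -22004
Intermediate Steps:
S = -5280
S + X = -5280 - 16724 = -22004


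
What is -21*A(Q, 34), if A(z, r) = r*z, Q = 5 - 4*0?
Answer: -3570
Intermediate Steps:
Q = 5 (Q = 5 + 0 = 5)
-21*A(Q, 34) = -714*5 = -21*170 = -3570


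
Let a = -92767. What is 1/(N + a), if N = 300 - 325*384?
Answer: -1/217267 ≈ -4.6026e-6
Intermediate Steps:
N = -124500 (N = 300 - 124800 = -124500)
1/(N + a) = 1/(-124500 - 92767) = 1/(-217267) = -1/217267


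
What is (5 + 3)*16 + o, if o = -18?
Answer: 110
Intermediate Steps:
(5 + 3)*16 + o = (5 + 3)*16 - 18 = 8*16 - 18 = 128 - 18 = 110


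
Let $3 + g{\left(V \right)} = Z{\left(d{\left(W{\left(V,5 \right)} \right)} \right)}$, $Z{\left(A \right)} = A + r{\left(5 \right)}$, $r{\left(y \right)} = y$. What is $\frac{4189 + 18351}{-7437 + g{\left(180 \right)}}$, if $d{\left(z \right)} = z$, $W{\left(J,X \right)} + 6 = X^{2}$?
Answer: $- \frac{5635}{1854} \approx -3.0394$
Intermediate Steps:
$W{\left(J,X \right)} = -6 + X^{2}$
$Z{\left(A \right)} = 5 + A$ ($Z{\left(A \right)} = A + 5 = 5 + A$)
$g{\left(V \right)} = 21$ ($g{\left(V \right)} = -3 + \left(5 - \left(6 - 5^{2}\right)\right) = -3 + \left(5 + \left(-6 + 25\right)\right) = -3 + \left(5 + 19\right) = -3 + 24 = 21$)
$\frac{4189 + 18351}{-7437 + g{\left(180 \right)}} = \frac{4189 + 18351}{-7437 + 21} = \frac{22540}{-7416} = 22540 \left(- \frac{1}{7416}\right) = - \frac{5635}{1854}$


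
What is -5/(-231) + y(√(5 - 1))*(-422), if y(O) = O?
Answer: -194959/231 ≈ -843.98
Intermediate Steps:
-5/(-231) + y(√(5 - 1))*(-422) = -5/(-231) + √(5 - 1)*(-422) = -5*(-1/231) + √4*(-422) = 5/231 + 2*(-422) = 5/231 - 844 = -194959/231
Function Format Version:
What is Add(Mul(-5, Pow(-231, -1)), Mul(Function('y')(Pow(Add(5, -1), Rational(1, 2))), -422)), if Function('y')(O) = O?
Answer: Rational(-194959, 231) ≈ -843.98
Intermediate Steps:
Add(Mul(-5, Pow(-231, -1)), Mul(Function('y')(Pow(Add(5, -1), Rational(1, 2))), -422)) = Add(Mul(-5, Pow(-231, -1)), Mul(Pow(Add(5, -1), Rational(1, 2)), -422)) = Add(Mul(-5, Rational(-1, 231)), Mul(Pow(4, Rational(1, 2)), -422)) = Add(Rational(5, 231), Mul(2, -422)) = Add(Rational(5, 231), -844) = Rational(-194959, 231)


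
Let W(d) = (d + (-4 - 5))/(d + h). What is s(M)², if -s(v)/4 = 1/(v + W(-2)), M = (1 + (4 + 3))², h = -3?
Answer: 400/109561 ≈ 0.0036509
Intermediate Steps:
W(d) = (-9 + d)/(-3 + d) (W(d) = (d + (-4 - 5))/(d - 3) = (d - 9)/(-3 + d) = (-9 + d)/(-3 + d))
M = 64 (M = (1 + 7)² = 8² = 64)
s(v) = -4/(11/5 + v) (s(v) = -4/(v + (-9 - 2)/(-3 - 2)) = -4/(v - 11/(-5)) = -4/(v - ⅕*(-11)) = -4/(v + 11/5) = -4/(11/5 + v))
s(M)² = (-20/(11 + 5*64))² = (-20/(11 + 320))² = (-20/331)² = 400/109561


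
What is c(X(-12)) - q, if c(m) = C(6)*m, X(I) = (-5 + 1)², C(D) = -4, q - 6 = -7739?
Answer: 7669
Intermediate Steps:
q = -7733 (q = 6 - 7739 = -7733)
X(I) = 16 (X(I) = (-4)² = 16)
c(m) = -4*m
c(X(-12)) - q = -4*16 - 1*(-7733) = -64 + 7733 = 7669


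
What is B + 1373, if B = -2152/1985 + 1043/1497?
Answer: 4078780096/2971545 ≈ 1372.6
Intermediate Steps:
B = -1151189/2971545 (B = -2152*1/1985 + 1043*(1/1497) = -2152/1985 + 1043/1497 = -1151189/2971545 ≈ -0.38740)
B + 1373 = -1151189/2971545 + 1373 = 4078780096/2971545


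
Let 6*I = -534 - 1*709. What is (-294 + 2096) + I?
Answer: 9569/6 ≈ 1594.8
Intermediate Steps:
I = -1243/6 (I = (-534 - 1*709)/6 = (-534 - 709)/6 = (1/6)*(-1243) = -1243/6 ≈ -207.17)
(-294 + 2096) + I = (-294 + 2096) - 1243/6 = 1802 - 1243/6 = 9569/6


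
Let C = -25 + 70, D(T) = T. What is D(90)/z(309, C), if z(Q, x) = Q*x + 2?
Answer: 90/13907 ≈ 0.0064716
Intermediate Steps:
C = 45
z(Q, x) = 2 + Q*x
D(90)/z(309, C) = 90/(2 + 309*45) = 90/(2 + 13905) = 90/13907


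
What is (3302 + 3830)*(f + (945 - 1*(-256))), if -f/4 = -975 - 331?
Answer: 45823100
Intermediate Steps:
f = 5224 (f = -4*(-975 - 331) = -4*(-1306) = 5224)
(3302 + 3830)*(f + (945 - 1*(-256))) = (3302 + 3830)*(5224 + (945 - 1*(-256))) = 7132*(5224 + (945 + 256)) = 7132*(5224 + 1201) = 7132*6425 = 45823100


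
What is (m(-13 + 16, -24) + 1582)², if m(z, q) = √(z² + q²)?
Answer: 2503309 + 9492*√65 ≈ 2.5798e+6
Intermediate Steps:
m(z, q) = √(q² + z²)
(m(-13 + 16, -24) + 1582)² = (√((-24)² + (-13 + 16)²) + 1582)² = (√(576 + 3²) + 1582)² = (√(576 + 9) + 1582)² = (√585 + 1582)² = (3*√65 + 1582)² = (1582 + 3*√65)²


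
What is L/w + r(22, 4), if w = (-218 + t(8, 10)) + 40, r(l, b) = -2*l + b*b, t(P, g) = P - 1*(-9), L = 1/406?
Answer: -1830249/65366 ≈ -28.000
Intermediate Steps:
L = 1/406 ≈ 0.0024631
t(P, g) = 9 + P (t(P, g) = P + 9 = 9 + P)
r(l, b) = b² - 2*l (r(l, b) = -2*l + b² = b² - 2*l)
w = -161 (w = (-218 + (9 + 8)) + 40 = (-218 + 17) + 40 = -201 + 40 = -161)
L/w + r(22, 4) = (1/406)/(-161) + (4² - 2*22) = (1/406)*(-1/161) + (16 - 44) = -1/65366 - 28 = -1830249/65366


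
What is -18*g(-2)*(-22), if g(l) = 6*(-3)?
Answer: -7128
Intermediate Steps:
g(l) = -18
-18*g(-2)*(-22) = -18*(-18)*(-22) = 324*(-22) = -7128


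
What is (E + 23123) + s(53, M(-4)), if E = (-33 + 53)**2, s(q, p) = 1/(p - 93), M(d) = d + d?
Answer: 2375822/101 ≈ 23523.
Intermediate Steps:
M(d) = 2*d
s(q, p) = 1/(-93 + p)
E = 400 (E = 20**2 = 400)
(E + 23123) + s(53, M(-4)) = (400 + 23123) + 1/(-93 + 2*(-4)) = 23523 + 1/(-93 - 8) = 23523 + 1/(-101) = 23523 - 1/101 = 2375822/101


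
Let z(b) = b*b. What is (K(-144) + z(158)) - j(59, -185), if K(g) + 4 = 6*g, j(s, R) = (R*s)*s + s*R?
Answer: 678996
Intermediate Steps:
z(b) = b²
j(s, R) = R*s + R*s² (j(s, R) = R*s² + R*s = R*s + R*s²)
K(g) = -4 + 6*g
(K(-144) + z(158)) - j(59, -185) = ((-4 + 6*(-144)) + 158²) - (-185)*59*(1 + 59) = ((-4 - 864) + 24964) - (-185)*59*60 = (-868 + 24964) - 1*(-654900) = 24096 + 654900 = 678996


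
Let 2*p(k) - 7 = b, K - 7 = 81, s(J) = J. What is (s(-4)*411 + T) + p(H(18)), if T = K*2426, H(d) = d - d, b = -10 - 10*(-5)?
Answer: 423735/2 ≈ 2.1187e+5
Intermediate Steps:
b = 40 (b = -10 + 50 = 40)
K = 88 (K = 7 + 81 = 88)
H(d) = 0
p(k) = 47/2 (p(k) = 7/2 + (1/2)*40 = 7/2 + 20 = 47/2)
T = 213488 (T = 88*2426 = 213488)
(s(-4)*411 + T) + p(H(18)) = (-4*411 + 213488) + 47/2 = (-1644 + 213488) + 47/2 = 211844 + 47/2 = 423735/2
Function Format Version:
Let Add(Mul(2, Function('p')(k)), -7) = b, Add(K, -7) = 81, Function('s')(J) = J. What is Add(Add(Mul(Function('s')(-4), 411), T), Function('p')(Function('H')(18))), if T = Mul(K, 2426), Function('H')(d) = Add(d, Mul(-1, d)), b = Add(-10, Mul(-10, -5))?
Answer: Rational(423735, 2) ≈ 2.1187e+5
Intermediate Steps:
b = 40 (b = Add(-10, 50) = 40)
K = 88 (K = Add(7, 81) = 88)
Function('H')(d) = 0
Function('p')(k) = Rational(47, 2) (Function('p')(k) = Add(Rational(7, 2), Mul(Rational(1, 2), 40)) = Add(Rational(7, 2), 20) = Rational(47, 2))
T = 213488 (T = Mul(88, 2426) = 213488)
Add(Add(Mul(Function('s')(-4), 411), T), Function('p')(Function('H')(18))) = Add(Add(Mul(-4, 411), 213488), Rational(47, 2)) = Add(Add(-1644, 213488), Rational(47, 2)) = Add(211844, Rational(47, 2)) = Rational(423735, 2)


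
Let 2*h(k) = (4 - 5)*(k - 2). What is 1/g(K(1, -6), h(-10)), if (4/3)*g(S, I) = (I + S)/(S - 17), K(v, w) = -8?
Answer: 50/3 ≈ 16.667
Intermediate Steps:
h(k) = 1 - k/2 (h(k) = ((4 - 5)*(k - 2))/2 = (-(-2 + k))/2 = (2 - k)/2 = 1 - k/2)
g(S, I) = 3*(I + S)/(4*(-17 + S)) (g(S, I) = 3*((I + S)/(S - 17))/4 = 3*((I + S)/(-17 + S))/4 = 3*(I + S)/(4*(-17 + S)))
1/g(K(1, -6), h(-10)) = 1/(3*((1 - ½*(-10)) - 8)/(4*(-17 - 8))) = 1/((¾)*((1 + 5) - 8)/(-25)) = 1/((¾)*(-1/25)*(6 - 8)) = 1/((¾)*(-1/25)*(-2)) = 1/(3/50) = 50/3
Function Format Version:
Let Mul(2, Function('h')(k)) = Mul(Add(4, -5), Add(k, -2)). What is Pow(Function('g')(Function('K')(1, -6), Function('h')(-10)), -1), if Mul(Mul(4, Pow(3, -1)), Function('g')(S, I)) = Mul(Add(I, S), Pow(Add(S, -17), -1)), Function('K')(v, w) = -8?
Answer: Rational(50, 3) ≈ 16.667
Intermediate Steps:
Function('h')(k) = Add(1, Mul(Rational(-1, 2), k)) (Function('h')(k) = Mul(Rational(1, 2), Mul(Add(4, -5), Add(k, -2))) = Mul(Rational(1, 2), Mul(-1, Add(-2, k))) = Mul(Rational(1, 2), Add(2, Mul(-1, k))) = Add(1, Mul(Rational(-1, 2), k)))
Function('g')(S, I) = Mul(Rational(3, 4), Pow(Add(-17, S), -1), Add(I, S)) (Function('g')(S, I) = Mul(Rational(3, 4), Mul(Add(I, S), Pow(Add(S, -17), -1))) = Mul(Rational(3, 4), Mul(Add(I, S), Pow(Add(-17, S), -1))) = Mul(Rational(3, 4), Mul(Pow(Add(-17, S), -1), Add(I, S))) = Mul(Rational(3, 4), Pow(Add(-17, S), -1), Add(I, S)))
Pow(Function('g')(Function('K')(1, -6), Function('h')(-10)), -1) = Pow(Mul(Rational(3, 4), Pow(Add(-17, -8), -1), Add(Add(1, Mul(Rational(-1, 2), -10)), -8)), -1) = Pow(Mul(Rational(3, 4), Pow(-25, -1), Add(Add(1, 5), -8)), -1) = Pow(Mul(Rational(3, 4), Rational(-1, 25), Add(6, -8)), -1) = Pow(Mul(Rational(3, 4), Rational(-1, 25), -2), -1) = Pow(Rational(3, 50), -1) = Rational(50, 3)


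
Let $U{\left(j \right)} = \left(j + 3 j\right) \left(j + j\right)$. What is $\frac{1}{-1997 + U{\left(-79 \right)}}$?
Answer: $\frac{1}{47931} \approx 2.0863 \cdot 10^{-5}$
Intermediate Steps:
$U{\left(j \right)} = 8 j^{2}$ ($U{\left(j \right)} = 4 j 2 j = 8 j^{2}$)
$\frac{1}{-1997 + U{\left(-79 \right)}} = \frac{1}{-1997 + 8 \left(-79\right)^{2}} = \frac{1}{-1997 + 8 \cdot 6241} = \frac{1}{-1997 + 49928} = \frac{1}{47931}$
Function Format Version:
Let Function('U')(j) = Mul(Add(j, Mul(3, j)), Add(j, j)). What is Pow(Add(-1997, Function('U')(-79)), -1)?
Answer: Rational(1, 47931) ≈ 2.0863e-5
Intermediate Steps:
Function('U')(j) = Mul(8, Pow(j, 2)) (Function('U')(j) = Mul(Mul(4, j), Mul(2, j)) = Mul(8, Pow(j, 2)))
Pow(Add(-1997, Function('U')(-79)), -1) = Pow(Add(-1997, Mul(8, Pow(-79, 2))), -1) = Pow(Add(-1997, Mul(8, 6241)), -1) = Pow(Add(-1997, 49928), -1) = Pow(47931, -1) = Rational(1, 47931)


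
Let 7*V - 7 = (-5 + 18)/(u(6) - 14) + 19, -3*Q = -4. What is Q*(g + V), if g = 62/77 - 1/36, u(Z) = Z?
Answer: 23615/4158 ≈ 5.6794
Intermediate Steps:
Q = 4/3 (Q = -1/3*(-4) = 4/3 ≈ 1.3333)
g = 2155/2772 (g = 62*(1/77) - 1*1/36 = 62/77 - 1/36 = 2155/2772 ≈ 0.77742)
V = 195/56 (V = 1 + ((-5 + 18)/(6 - 14) + 19)/7 = 1 + (13/(-8) + 19)/7 = 1 + (13*(-1/8) + 19)/7 = 1 + (-13/8 + 19)/7 = 1 + (1/7)*(139/8) = 1 + 139/56 = 195/56 ≈ 3.4821)
Q*(g + V) = 4*(2155/2772 + 195/56)/3 = (4/3)*(23615/5544) = 23615/4158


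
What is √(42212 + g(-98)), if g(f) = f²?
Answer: 2*√12954 ≈ 227.63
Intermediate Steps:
√(42212 + g(-98)) = √(42212 + (-98)²) = √(42212 + 9604) = √51816 = 2*√12954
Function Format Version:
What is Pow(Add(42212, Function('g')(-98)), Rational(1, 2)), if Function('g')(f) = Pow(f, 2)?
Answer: Mul(2, Pow(12954, Rational(1, 2))) ≈ 227.63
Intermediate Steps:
Pow(Add(42212, Function('g')(-98)), Rational(1, 2)) = Pow(Add(42212, Pow(-98, 2)), Rational(1, 2)) = Pow(Add(42212, 9604), Rational(1, 2)) = Pow(51816, Rational(1, 2)) = Mul(2, Pow(12954, Rational(1, 2)))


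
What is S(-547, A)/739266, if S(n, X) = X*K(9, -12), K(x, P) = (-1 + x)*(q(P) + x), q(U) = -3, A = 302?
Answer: 2416/123211 ≈ 0.019609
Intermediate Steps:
K(x, P) = (-1 + x)*(-3 + x)
S(n, X) = 48*X (S(n, X) = X*(3 + 9**2 - 4*9) = X*(3 + 81 - 36) = X*48 = 48*X)
S(-547, A)/739266 = (48*302)/739266 = 14496*(1/739266) = 2416/123211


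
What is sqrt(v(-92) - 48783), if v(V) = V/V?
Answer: I*sqrt(48782) ≈ 220.87*I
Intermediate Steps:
v(V) = 1
sqrt(v(-92) - 48783) = sqrt(1 - 48783) = sqrt(-48782) = I*sqrt(48782)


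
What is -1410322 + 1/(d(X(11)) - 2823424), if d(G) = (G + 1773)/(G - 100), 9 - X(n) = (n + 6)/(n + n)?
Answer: -8039586034014265/5700532243 ≈ -1.4103e+6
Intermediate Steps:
X(n) = 9 - (6 + n)/(2*n) (X(n) = 9 - (n + 6)/(n + n) = 9 - (6 + n)/(2*n))
d(G) = (1773 + G)/(-100 + G)
-1410322 + 1/(d(X(11)) - 2823424) = -1410322 + 1/((1773 + (17/2 - 3/11))/(-100 + (17/2 - 3/11)) - 2823424) = -1410322 + 1/((1773 + 181/22)/(-100 + 181/22) - 2823424) = -1410322 + 1/((39187/22)/(-2019/22) - 2823424) = -1410322 + 1/(-22/2019*39187/22 - 2823424) = -1410322 + 1/(-39187/2019 - 2823424) = -1410322 + 1/(-5700532243/2019) = -1410322 - 2019/5700532243 = -8039586034014265/5700532243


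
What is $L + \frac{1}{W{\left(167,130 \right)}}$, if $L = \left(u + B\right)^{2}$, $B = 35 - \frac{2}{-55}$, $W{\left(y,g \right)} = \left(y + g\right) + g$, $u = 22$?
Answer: $\frac{4202011388}{1291675} \approx 3253.1$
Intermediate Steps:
$W{\left(y,g \right)} = y + 2 g$ ($W{\left(y,g \right)} = \left(g + y\right) + g = y + 2 g$)
$B = \frac{1927}{55}$ ($B = 35 - 2 \left(- \frac{1}{55}\right) = 35 - - \frac{2}{55} = 35 + \frac{2}{55} = \frac{1927}{55} \approx 35.036$)
$L = \frac{9840769}{3025}$ ($L = \left(22 + \frac{1927}{55}\right)^{2} = \left(\frac{3137}{55}\right)^{2} = \frac{9840769}{3025} \approx 3253.1$)
$L + \frac{1}{W{\left(167,130 \right)}} = \frac{9840769}{3025} + \frac{1}{167 + 2 \cdot 130} = \frac{9840769}{3025} + \frac{1}{167 + 260} = \frac{9840769}{3025} + \frac{1}{427} = \frac{4202011388}{1291675}$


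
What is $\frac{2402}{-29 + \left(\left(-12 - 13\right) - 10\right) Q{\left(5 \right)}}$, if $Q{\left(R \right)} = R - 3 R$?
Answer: $\frac{2402}{321} \approx 7.4829$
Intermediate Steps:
$Q{\left(R \right)} = - 2 R$
$\frac{2402}{-29 + \left(\left(-12 - 13\right) - 10\right) Q{\left(5 \right)}} = \frac{2402}{-29 + \left(\left(-12 - 13\right) - 10\right) \left(\left(-2\right) 5\right)} = \frac{2402}{-29 + \left(-25 - 10\right) \left(-10\right)} = \frac{2402}{-29 - -350} = \frac{2402}{-29 + 350} = \frac{2402}{321}$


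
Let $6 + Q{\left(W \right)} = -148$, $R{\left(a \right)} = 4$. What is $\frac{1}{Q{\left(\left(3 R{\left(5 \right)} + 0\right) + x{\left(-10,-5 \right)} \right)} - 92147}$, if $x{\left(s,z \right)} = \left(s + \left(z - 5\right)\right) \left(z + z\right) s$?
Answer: $- \frac{1}{92301} \approx -1.0834 \cdot 10^{-5}$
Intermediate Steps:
$x{\left(s,z \right)} = 2 s z \left(-5 + s + z\right)$ ($x{\left(s,z \right)} = \left(s + \left(-5 + z\right)\right) 2 z s = \left(-5 + s + z\right) 2 z s = 2 z \left(-5 + s + z\right) s = 2 s z \left(-5 + s + z\right)$)
$Q{\left(W \right)} = -154$ ($Q{\left(W \right)} = -6 - 148 = -154$)
$\frac{1}{Q{\left(\left(3 R{\left(5 \right)} + 0\right) + x{\left(-10,-5 \right)} \right)} - 92147} = \frac{1}{-154 - 92147} = \frac{1}{-92301} = - \frac{1}{92301}$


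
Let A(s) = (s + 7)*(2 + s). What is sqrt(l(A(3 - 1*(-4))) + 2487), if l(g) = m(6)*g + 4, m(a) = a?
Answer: sqrt(3247) ≈ 56.982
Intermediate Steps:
A(s) = (2 + s)*(7 + s) (A(s) = (7 + s)*(2 + s) = (2 + s)*(7 + s))
l(g) = 4 + 6*g (l(g) = 6*g + 4 = 4 + 6*g)
sqrt(l(A(3 - 1*(-4))) + 2487) = sqrt((4 + 6*(14 + (3 - 1*(-4))**2 + 9*(3 - 1*(-4)))) + 2487) = sqrt((4 + 6*(14 + (3 + 4)**2 + 9*(3 + 4))) + 2487) = sqrt((4 + 6*(14 + 7**2 + 9*7)) + 2487) = sqrt((4 + 6*(14 + 49 + 63)) + 2487) = sqrt((4 + 6*126) + 2487) = sqrt((4 + 756) + 2487) = sqrt(760 + 2487) = sqrt(3247)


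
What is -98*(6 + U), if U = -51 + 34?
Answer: 1078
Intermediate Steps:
U = -17
-98*(6 + U) = -98*(6 - 17) = -98*(-11) = 1078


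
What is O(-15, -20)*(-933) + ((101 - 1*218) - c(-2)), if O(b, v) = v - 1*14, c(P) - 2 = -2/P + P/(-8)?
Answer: 126407/4 ≈ 31602.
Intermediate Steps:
c(P) = 2 - 2/P - P/8 (c(P) = 2 + (-2/P + P/(-8)) = 2 + (-2/P + P*(-1/8)) = 2 + (-2/P - P/8) = 2 - 2/P - P/8)
O(b, v) = -14 + v (O(b, v) = v - 14 = -14 + v)
O(-15, -20)*(-933) + ((101 - 1*218) - c(-2)) = (-14 - 20)*(-933) + ((101 - 1*218) - (2 - 2/(-2) - 1/8*(-2))) = -34*(-933) + ((101 - 218) - (2 - 2*(-1/2) + 1/4)) = 31722 + (-117 - (2 + 1 + 1/4)) = 31722 + (-117 - 1*13/4) = 31722 + (-117 - 13/4) = 31722 - 481/4 = 126407/4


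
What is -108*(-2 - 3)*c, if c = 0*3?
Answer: 0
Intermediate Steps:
c = 0
-108*(-2 - 3)*c = -108*(-2 - 3)*0 = -(-540)*0 = -108*0 = 0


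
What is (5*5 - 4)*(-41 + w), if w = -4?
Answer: -945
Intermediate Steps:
(5*5 - 4)*(-41 + w) = (5*5 - 4)*(-41 - 4) = (25 - 4)*(-45) = 21*(-45) = -945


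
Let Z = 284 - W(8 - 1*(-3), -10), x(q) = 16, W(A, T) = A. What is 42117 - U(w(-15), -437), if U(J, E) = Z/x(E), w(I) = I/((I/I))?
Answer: 673599/16 ≈ 42100.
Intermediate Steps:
w(I) = I (w(I) = I/1 = I*1 = I)
Z = 273 (Z = 284 - (8 - 1*(-3)) = 284 - (8 + 3) = 284 - 1*11 = 284 - 11 = 273)
U(J, E) = 273/16
42117 - U(w(-15), -437) = 42117 - 1*273/16 = 42117 - 273/16 = 673599/16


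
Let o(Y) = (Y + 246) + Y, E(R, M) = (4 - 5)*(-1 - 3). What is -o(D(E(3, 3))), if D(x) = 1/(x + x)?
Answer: -985/4 ≈ -246.25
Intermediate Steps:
E(R, M) = 4 (E(R, M) = -1*(-4) = 4)
D(x) = 1/(2*x)
o(Y) = 246 + 2*Y (o(Y) = (246 + Y) + Y = 246 + 2*Y)
-o(D(E(3, 3))) = -(246 + 2*((1/2)/4)) = -(246 + 2*((1/2)*(1/4))) = -(246 + 2*(1/8)) = -(246 + 1/4) = -1*985/4 = -985/4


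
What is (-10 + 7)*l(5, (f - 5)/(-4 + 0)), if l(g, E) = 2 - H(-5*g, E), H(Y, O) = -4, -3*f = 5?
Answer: -18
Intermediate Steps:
f = -5/3 (f = -⅓*5 = -5/3 ≈ -1.6667)
l(g, E) = 6 (l(g, E) = 2 - 1*(-4) = 2 + 4 = 6)
(-10 + 7)*l(5, (f - 5)/(-4 + 0)) = (-10 + 7)*6 = -3*6 = -18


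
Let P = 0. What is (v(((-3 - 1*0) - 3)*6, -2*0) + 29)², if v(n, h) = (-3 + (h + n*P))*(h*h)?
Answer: 841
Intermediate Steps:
v(n, h) = h²*(-3 + h) (v(n, h) = (-3 + (h + n*0))*(h*h) = (-3 + (h + 0))*h² = (-3 + h)*h² = h²*(-3 + h))
(v(((-3 - 1*0) - 3)*6, -2*0) + 29)² = ((-2*0)²*(-3 - 2*0) + 29)² = (0²*(-3 + 0) + 29)² = (0*(-3) + 29)² = (0 + 29)² = 29² = 841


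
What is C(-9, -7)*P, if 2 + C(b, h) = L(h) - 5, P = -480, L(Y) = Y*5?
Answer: 20160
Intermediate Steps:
L(Y) = 5*Y
C(b, h) = -7 + 5*h (C(b, h) = -2 + (5*h - 5) = -2 + (-5 + 5*h) = -7 + 5*h)
C(-9, -7)*P = (-7 + 5*(-7))*(-480) = (-7 - 35)*(-480) = -42*(-480) = 20160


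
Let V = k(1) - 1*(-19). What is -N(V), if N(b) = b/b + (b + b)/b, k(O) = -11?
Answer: -3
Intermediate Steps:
V = 8 (V = -11 - 1*(-19) = -11 + 19 = 8)
N(b) = 3 (N(b) = 1 + (2*b)/b = 1 + 2 = 3)
-N(V) = -1*3 = -3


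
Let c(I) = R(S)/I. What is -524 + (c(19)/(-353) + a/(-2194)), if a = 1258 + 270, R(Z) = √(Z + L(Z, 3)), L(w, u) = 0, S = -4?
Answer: -575592/1097 - 2*I/6707 ≈ -524.7 - 0.0002982*I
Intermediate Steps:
R(Z) = √Z (R(Z) = √(Z + 0) = √Z)
c(I) = 2*I/I (c(I) = √(-4)/I = (2*I)/I = 2*I/I)
a = 1528
-524 + (c(19)/(-353) + a/(-2194)) = -524 + ((2*I/19)/(-353) + 1528/(-2194)) = -524 + ((2*I*(1/19))*(-1/353) + 1528*(-1/2194)) = -524 + ((2*I/19)*(-1/353) - 764/1097) = -524 + (-2*I/6707 - 764/1097) = -524 + (-764/1097 - 2*I/6707) = -575592/1097 - 2*I/6707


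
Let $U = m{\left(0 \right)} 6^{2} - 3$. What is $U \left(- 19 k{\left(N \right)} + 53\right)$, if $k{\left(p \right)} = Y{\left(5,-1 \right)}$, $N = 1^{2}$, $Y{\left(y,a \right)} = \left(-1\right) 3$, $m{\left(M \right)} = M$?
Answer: $-330$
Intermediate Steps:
$Y{\left(y,a \right)} = -3$
$N = 1$
$k{\left(p \right)} = -3$
$U = -3$ ($U = 0 \cdot 6^{2} - 3 = 0 \cdot 36 - 3 = 0 - 3 = -3$)
$U \left(- 19 k{\left(N \right)} + 53\right) = - 3 \left(\left(-19\right) \left(-3\right) + 53\right) = - 3 \left(57 + 53\right) = \left(-3\right) 110 = -330$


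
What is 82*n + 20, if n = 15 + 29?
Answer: 3628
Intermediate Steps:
n = 44
82*n + 20 = 82*44 + 20 = 3608 + 20 = 3628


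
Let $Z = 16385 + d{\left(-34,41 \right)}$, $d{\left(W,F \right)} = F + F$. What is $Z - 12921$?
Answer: $3546$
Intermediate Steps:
$d{\left(W,F \right)} = 2 F$
$Z = 16467$ ($Z = 16385 + 2 \cdot 41 = 16385 + 82 = 16467$)
$Z - 12921 = 16467 - 12921 = 3546$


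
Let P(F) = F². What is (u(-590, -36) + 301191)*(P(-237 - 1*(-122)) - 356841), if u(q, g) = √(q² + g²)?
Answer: -103494046656 - 687232*√87349 ≈ -1.0370e+11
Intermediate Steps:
u(q, g) = √(g² + q²)
(u(-590, -36) + 301191)*(P(-237 - 1*(-122)) - 356841) = (√((-36)² + (-590)²) + 301191)*((-237 - 1*(-122))² - 356841) = (√(1296 + 348100) + 301191)*((-237 + 122)² - 356841) = (√349396 + 301191)*((-115)² - 356841) = (2*√87349 + 301191)*(13225 - 356841) = (301191 + 2*√87349)*(-343616) = -103494046656 - 687232*√87349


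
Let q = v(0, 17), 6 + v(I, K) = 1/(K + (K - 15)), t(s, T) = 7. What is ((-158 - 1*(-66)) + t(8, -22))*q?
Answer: 9605/19 ≈ 505.53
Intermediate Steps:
v(I, K) = -6 + 1/(-15 + 2*K) (v(I, K) = -6 + 1/(K + (K - 15)) = -6 + 1/(K + (-15 + K)) = -6 + 1/(-15 + 2*K))
q = -113/19 (q = (91 - 12*17)/(-15 + 2*17) = (91 - 204)/(-15 + 34) = -113/19 ≈ -5.9474)
((-158 - 1*(-66)) + t(8, -22))*q = ((-158 - 1*(-66)) + 7)*(-113/19) = ((-158 + 66) + 7)*(-113/19) = (-92 + 7)*(-113/19) = -85*(-113/19) = 9605/19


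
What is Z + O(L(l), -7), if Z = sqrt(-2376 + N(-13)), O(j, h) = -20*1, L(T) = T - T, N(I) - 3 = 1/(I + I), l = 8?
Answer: -20 + I*sqrt(1604174)/26 ≈ -20.0 + 48.714*I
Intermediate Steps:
N(I) = 3 + 1/(2*I) (N(I) = 3 + 1/(I + I) = 3 + 1/(2*I))
L(T) = 0
O(j, h) = -20
Z = I*sqrt(1604174)/26 (Z = sqrt(-2376 + (3 + (1/2)/(-13))) = sqrt(-2376 + (3 + (1/2)*(-1/13))) = sqrt(-2376 + (3 - 1/26)) = sqrt(-2376 + 77/26) = sqrt(-61699/26) = I*sqrt(1604174)/26 ≈ 48.714*I)
Z + O(L(l), -7) = I*sqrt(1604174)/26 - 20 = -20 + I*sqrt(1604174)/26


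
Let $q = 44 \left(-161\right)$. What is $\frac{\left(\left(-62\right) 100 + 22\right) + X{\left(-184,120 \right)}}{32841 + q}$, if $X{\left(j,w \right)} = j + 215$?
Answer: $- \frac{6147}{25757} \approx -0.23865$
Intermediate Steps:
$q = -7084$
$X{\left(j,w \right)} = 215 + j$
$\frac{\left(\left(-62\right) 100 + 22\right) + X{\left(-184,120 \right)}}{32841 + q} = \frac{\left(\left(-62\right) 100 + 22\right) + \left(215 - 184\right)}{32841 - 7084} = \frac{\left(-6200 + 22\right) + 31}{25757} = \left(-6178 + 31\right) \frac{1}{25757} = \left(-6147\right) \frac{1}{25757} = - \frac{6147}{25757}$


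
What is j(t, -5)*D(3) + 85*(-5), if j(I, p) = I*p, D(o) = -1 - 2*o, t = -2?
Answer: -495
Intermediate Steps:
j(t, -5)*D(3) + 85*(-5) = (-2*(-5))*(-1 - 2*3) + 85*(-5) = 10*(-1 - 6) - 425 = 10*(-7) - 425 = -70 - 425 = -495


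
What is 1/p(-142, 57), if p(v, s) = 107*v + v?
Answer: -1/15336 ≈ -6.5206e-5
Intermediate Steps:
p(v, s) = 108*v
1/p(-142, 57) = 1/(108*(-142)) = 1/(-15336) = -1/15336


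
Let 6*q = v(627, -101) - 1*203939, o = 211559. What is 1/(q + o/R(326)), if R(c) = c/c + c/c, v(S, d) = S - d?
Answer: 1/71911 ≈ 1.3906e-5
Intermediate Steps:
R(c) = 2 (R(c) = 1 + 1 = 2)
q = -67737/2 (q = ((627 - 1*(-101)) - 1*203939)/6 = ((627 + 101) - 203939)/6 = (728 - 203939)/6 = (⅙)*(-203211) = -67737/2 ≈ -33869.)
1/(q + o/R(326)) = 1/(-67737/2 + 211559/2) = 1/71911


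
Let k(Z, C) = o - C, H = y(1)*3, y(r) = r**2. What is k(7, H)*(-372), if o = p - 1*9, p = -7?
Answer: 7068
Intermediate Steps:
o = -16 (o = -7 - 1*9 = -7 - 9 = -16)
H = 3 (H = 1**2*3 = 1*3 = 3)
k(Z, C) = -16 - C
k(7, H)*(-372) = (-16 - 1*3)*(-372) = (-16 - 3)*(-372) = -19*(-372) = 7068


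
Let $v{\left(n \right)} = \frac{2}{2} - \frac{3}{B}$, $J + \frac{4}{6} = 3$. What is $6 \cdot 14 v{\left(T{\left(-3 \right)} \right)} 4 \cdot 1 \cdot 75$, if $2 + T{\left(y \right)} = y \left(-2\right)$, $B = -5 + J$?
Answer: $53550$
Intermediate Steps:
$J = \frac{7}{3}$ ($J = - \frac{2}{3} + 3 = \frac{7}{3} \approx 2.3333$)
$B = - \frac{8}{3}$ ($B = -5 + \frac{7}{3} = - \frac{8}{3} \approx -2.6667$)
$T{\left(y \right)} = -2 - 2 y$ ($T{\left(y \right)} = -2 + y \left(-2\right) = -2 - 2 y$)
$v{\left(n \right)} = \frac{17}{8}$ ($v{\left(n \right)} = \frac{2}{2} - \frac{3}{- \frac{8}{3}} = 2 \cdot \frac{1}{2} - - \frac{9}{8} = 1 + \frac{9}{8} = \frac{17}{8}$)
$6 \cdot 14 v{\left(T{\left(-3 \right)} \right)} 4 \cdot 1 \cdot 75 = 6 \cdot 14 \cdot \frac{17}{8} \cdot 4 \cdot 1 \cdot 75 = 84 \cdot \frac{17}{2} \cdot 1 \cdot 75 = 84 \cdot \frac{17}{2} \cdot 75 = 714 \cdot 75 = 53550$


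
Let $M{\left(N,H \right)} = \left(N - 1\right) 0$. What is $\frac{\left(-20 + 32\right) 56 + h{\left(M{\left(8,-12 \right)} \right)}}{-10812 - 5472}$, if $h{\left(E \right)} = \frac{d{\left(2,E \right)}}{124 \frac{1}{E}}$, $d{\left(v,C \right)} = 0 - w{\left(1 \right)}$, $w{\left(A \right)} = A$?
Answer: $- \frac{56}{1357} \approx -0.041268$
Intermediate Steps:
$M{\left(N,H \right)} = 0$ ($M{\left(N,H \right)} = \left(-1 + N\right) 0 = 0$)
$d{\left(v,C \right)} = -1$ ($d{\left(v,C \right)} = 0 - 1 = -1$)
$h{\left(E \right)} = - \frac{E}{124}$ ($h{\left(E \right)} = - \frac{1}{124 \frac{1}{E}} = - \frac{E}{124}$)
$\frac{\left(-20 + 32\right) 56 + h{\left(M{\left(8,-12 \right)} \right)}}{-10812 - 5472} = \frac{\left(-20 + 32\right) 56 - 0}{-10812 - 5472} = \frac{12 \cdot 56 + 0}{-16284} = \left(672 + 0\right) \left(- \frac{1}{16284}\right) = 672 \left(- \frac{1}{16284}\right) = - \frac{56}{1357}$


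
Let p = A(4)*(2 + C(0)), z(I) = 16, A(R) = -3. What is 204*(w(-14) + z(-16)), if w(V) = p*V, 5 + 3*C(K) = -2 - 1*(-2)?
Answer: 6120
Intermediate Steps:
C(K) = -5/3 (C(K) = -5/3 + (-2 - 1*(-2))/3 = -5/3 + (-2 + 2)/3 = -5/3 + (⅓)*0 = -5/3 + 0 = -5/3)
p = -1 (p = -3*(2 - 5/3) = -3*⅓ = -1)
w(V) = -V
204*(w(-14) + z(-16)) = 204*(-1*(-14) + 16) = 204*(14 + 16) = 204*30 = 6120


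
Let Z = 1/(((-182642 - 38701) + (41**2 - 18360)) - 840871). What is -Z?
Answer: 1/1078893 ≈ 9.2688e-7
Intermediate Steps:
Z = -1/1078893 (Z = 1/((-221343 + (1681 - 18360)) - 840871) = 1/((-221343 - 16679) - 840871) = 1/(-238022 - 840871) = 1/(-1078893) = -1/1078893 ≈ -9.2688e-7)
-Z = -1*(-1/1078893) = 1/1078893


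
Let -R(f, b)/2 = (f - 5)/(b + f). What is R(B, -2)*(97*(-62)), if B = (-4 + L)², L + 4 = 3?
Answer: 240560/23 ≈ 10459.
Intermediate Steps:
L = -1 (L = -4 + 3 = -1)
B = 25 (B = (-4 - 1)² = (-5)² = 25)
R(f, b) = -2*(-5 + f)/(b + f) (R(f, b) = -2*(f - 5)/(b + f) = -2*(-5 + f)/(b + f))
R(B, -2)*(97*(-62)) = (2*(5 - 1*25)/(-2 + 25))*(97*(-62)) = (2*(5 - 25)/23)*(-6014) = (2*(1/23)*(-20))*(-6014) = -40/23*(-6014) = 240560/23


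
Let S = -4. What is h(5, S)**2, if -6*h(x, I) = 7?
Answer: 49/36 ≈ 1.3611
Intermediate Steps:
h(x, I) = -7/6 (h(x, I) = -1/6*7 = -7/6)
h(5, S)**2 = (-7/6)**2 = 49/36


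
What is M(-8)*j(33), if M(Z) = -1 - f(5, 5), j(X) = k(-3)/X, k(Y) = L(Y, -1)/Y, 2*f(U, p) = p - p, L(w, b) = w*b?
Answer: 1/33 ≈ 0.030303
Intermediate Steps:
L(w, b) = b*w
f(U, p) = 0 (f(U, p) = (p - p)/2 = (½)*0 = 0)
k(Y) = -1 (k(Y) = (-Y)/Y = -1)
j(X) = -1/X
M(Z) = -1 (M(Z) = -1 - 1*0 = -1 + 0 = -1)
M(-8)*j(33) = -(-1)/33 = -1*(-1/33) = 1/33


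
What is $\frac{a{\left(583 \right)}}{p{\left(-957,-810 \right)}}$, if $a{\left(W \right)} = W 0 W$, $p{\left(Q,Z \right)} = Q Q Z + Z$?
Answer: $0$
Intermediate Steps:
$p{\left(Q,Z \right)} = Z + Z Q^{2}$ ($p{\left(Q,Z \right)} = Q^{2} Z + Z = Z Q^{2} + Z = Z + Z Q^{2}$)
$a{\left(W \right)} = 0$ ($a{\left(W \right)} = 0 W = 0$)
$\frac{a{\left(583 \right)}}{p{\left(-957,-810 \right)}} = \frac{0}{\left(-810\right) \left(1 + \left(-957\right)^{2}\right)} = \frac{0}{\left(-810\right) \left(1 + 915849\right)} = \frac{0}{\left(-810\right) 915850} = \frac{0}{-741838500} = 0 \left(- \frac{1}{741838500}\right) = 0$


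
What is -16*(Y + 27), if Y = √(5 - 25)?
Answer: -432 - 32*I*√5 ≈ -432.0 - 71.554*I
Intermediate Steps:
Y = 2*I*√5 (Y = √(-20) = 2*I*√5 ≈ 4.4721*I)
-16*(Y + 27) = -16*(2*I*√5 + 27) = -16*(27 + 2*I*√5) = -432 - 32*I*√5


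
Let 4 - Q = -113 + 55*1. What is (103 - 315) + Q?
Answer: -150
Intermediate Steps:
Q = 62 (Q = 4 - (-113 + 55*1) = 4 - (-113 + 55) = 4 - 1*(-58) = 4 + 58 = 62)
(103 - 315) + Q = (103 - 315) + 62 = -212 + 62 = -150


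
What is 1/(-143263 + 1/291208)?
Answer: -291208/41719331703 ≈ -6.9802e-6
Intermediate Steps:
1/(-143263 + 1/291208) = 1/(-41719331703/291208) = -291208/41719331703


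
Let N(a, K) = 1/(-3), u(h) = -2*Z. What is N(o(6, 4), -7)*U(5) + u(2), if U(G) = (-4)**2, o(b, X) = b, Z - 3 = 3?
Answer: -52/3 ≈ -17.333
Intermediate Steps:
Z = 6 (Z = 3 + 3 = 6)
u(h) = -12 (u(h) = -2*6 = -12)
U(G) = 16
N(a, K) = -1/3
N(o(6, 4), -7)*U(5) + u(2) = -1/3*16 - 12 = -16/3 - 12 = -52/3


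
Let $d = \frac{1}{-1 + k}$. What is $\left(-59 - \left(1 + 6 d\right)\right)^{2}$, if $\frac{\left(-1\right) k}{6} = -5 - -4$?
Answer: $\frac{93636}{25} \approx 3745.4$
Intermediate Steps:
$k = 6$ ($k = - 6 \left(-5 - -4\right) = - 6 \left(-5 + 4\right) = \left(-6\right) \left(-1\right) = 6$)
$d = \frac{1}{5}$ ($d = \frac{1}{-1 + 6} = \frac{1}{5} \approx 0.2$)
$\left(-59 - \left(1 + 6 d\right)\right)^{2} = \left(-59 + \left(\frac{1}{-1} - \frac{6}{5}\right)\right)^{2} = \left(-59 - \frac{11}{5}\right)^{2} = \left(- \frac{306}{5}\right)^{2} = \frac{93636}{25}$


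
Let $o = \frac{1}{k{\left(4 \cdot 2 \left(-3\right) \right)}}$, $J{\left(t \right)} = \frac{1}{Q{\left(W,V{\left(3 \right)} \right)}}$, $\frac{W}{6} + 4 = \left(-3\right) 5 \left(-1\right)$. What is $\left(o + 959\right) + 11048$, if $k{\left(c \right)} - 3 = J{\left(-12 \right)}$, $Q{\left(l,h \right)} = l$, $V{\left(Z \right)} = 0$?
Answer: $\frac{2389459}{199} \approx 12007.0$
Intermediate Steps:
$W = 66$ ($W = -24 + 6 \left(-3\right) 5 \left(-1\right) = -24 + 6 \left(\left(-15\right) \left(-1\right)\right) = -24 + 6 \cdot 15 = -24 + 90 = 66$)
$J{\left(t \right)} = \frac{1}{66}$
$k{\left(c \right)} = \frac{199}{66}$ ($k{\left(c \right)} = 3 + \frac{1}{66} = \frac{199}{66}$)
$o = \frac{66}{199}$ ($o = \frac{1}{\frac{199}{66}} = \frac{66}{199} \approx 0.33166$)
$\left(o + 959\right) + 11048 = \left(\frac{66}{199} + 959\right) + 11048 = \frac{190907}{199} + 11048 = \frac{2389459}{199}$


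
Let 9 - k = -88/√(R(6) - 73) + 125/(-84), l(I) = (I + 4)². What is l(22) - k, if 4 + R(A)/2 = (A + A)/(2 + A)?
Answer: 55903/84 + 44*I*√78/39 ≈ 665.51 + 9.964*I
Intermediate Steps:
R(A) = -8 + 4*A/(2 + A) (R(A) = -8 + 2*((A + A)/(2 + A)) = -8 + 2*((2*A)/(2 + A)) = -8 + 2*(2*A/(2 + A)) = -8 + 4*A/(2 + A))
l(I) = (4 + I)²
k = 881/84 - 44*I*√78/39 (k = 9 - (-88/√(4*(-4 - 1*6)/(2 + 6) - 73) + 125/(-84)) = 9 - (-88/√(4*(-4 - 6)/8 - 73) + 125*(-1/84)) = 9 - (-88/√(4*(⅛)*(-10) - 73) - 125/84) = 9 - (-88/√(-5 - 73) - 125/84) = 9 - (-88*(-I*√78/78) - 125/84) = 9 - (-(-44)*I*√78/39 - 125/84) = 9 - (44*I*√78/39 - 125/84) = 9 - (-125/84 + 44*I*√78/39) = 9 + (125/84 - 44*I*√78/39) = 881/84 - 44*I*√78/39 ≈ 10.488 - 9.964*I)
l(22) - k = (4 + 22)² - (881/84 - 44*I*√78/39) = 26² + (-881/84 + 44*I*√78/39) = 676 + (-881/84 + 44*I*√78/39) = 55903/84 + 44*I*√78/39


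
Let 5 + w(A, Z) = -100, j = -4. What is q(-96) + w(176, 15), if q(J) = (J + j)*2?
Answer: -305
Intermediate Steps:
w(A, Z) = -105 (w(A, Z) = -5 - 100 = -105)
q(J) = -8 + 2*J (q(J) = (J - 4)*2 = (-4 + J)*2 = -8 + 2*J)
q(-96) + w(176, 15) = (-8 + 2*(-96)) - 105 = (-8 - 192) - 105 = -200 - 105 = -305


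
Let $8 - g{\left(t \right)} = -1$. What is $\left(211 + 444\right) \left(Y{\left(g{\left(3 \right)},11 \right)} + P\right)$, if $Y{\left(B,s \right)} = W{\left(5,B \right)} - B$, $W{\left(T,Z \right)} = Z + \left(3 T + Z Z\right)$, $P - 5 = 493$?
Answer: $389070$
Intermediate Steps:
$P = 498$ ($P = 5 + 493 = 498$)
$g{\left(t \right)} = 9$ ($g{\left(t \right)} = 8 - -1 = 8 + 1 = 9$)
$W{\left(T,Z \right)} = Z + Z^{2} + 3 T$ ($W{\left(T,Z \right)} = Z + \left(3 T + Z^{2}\right) = Z + \left(Z^{2} + 3 T\right) = Z + Z^{2} + 3 T$)
$Y{\left(B,s \right)} = 15 + B^{2}$ ($Y{\left(B,s \right)} = \left(B + B^{2} + 3 \cdot 5\right) - B = \left(B + B^{2} + 15\right) - B = \left(15 + B + B^{2}\right) - B = 15 + B^{2}$)
$\left(211 + 444\right) \left(Y{\left(g{\left(3 \right)},11 \right)} + P\right) = \left(211 + 444\right) \left(\left(15 + 9^{2}\right) + 498\right) = 655 \left(\left(15 + 81\right) + 498\right) = 655 \left(96 + 498\right) = 655 \cdot 594 = 389070$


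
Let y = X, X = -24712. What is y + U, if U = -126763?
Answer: -151475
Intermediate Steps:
y = -24712
y + U = -24712 - 126763 = -151475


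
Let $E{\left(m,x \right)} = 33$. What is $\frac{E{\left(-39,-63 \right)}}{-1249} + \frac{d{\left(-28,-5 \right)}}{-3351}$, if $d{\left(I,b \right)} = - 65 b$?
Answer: $- \frac{516508}{4185399} \approx -0.12341$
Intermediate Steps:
$\frac{E{\left(-39,-63 \right)}}{-1249} + \frac{d{\left(-28,-5 \right)}}{-3351} = \frac{33}{-1249} + \frac{\left(-65\right) \left(-5\right)}{-3351} = 33 \left(- \frac{1}{1249}\right) + 325 \left(- \frac{1}{3351}\right) = - \frac{33}{1249} - \frac{325}{3351} = - \frac{516508}{4185399}$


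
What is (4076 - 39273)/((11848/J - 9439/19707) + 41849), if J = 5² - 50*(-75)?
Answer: -2618442978225/3113509223636 ≈ -0.84099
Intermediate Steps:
J = 3775 (J = 25 + 3750 = 3775)
(4076 - 39273)/((11848/J - 9439/19707) + 41849) = (4076 - 39273)/((11848/3775 - 9439/19707) + 41849) = -35197/((11848*(1/3775) - 9439*1/19707) + 41849) = -35197/((11848/3775 - 9439/19707) + 41849) = -35197/(197856311/74393925 + 41849) = -35197/3113509223636/74393925 = -35197*74393925/3113509223636 = -2618442978225/3113509223636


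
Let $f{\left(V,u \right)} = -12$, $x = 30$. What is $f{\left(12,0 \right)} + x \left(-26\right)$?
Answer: $-792$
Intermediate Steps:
$f{\left(12,0 \right)} + x \left(-26\right) = -12 + 30 \left(-26\right) = -12 - 780 = -792$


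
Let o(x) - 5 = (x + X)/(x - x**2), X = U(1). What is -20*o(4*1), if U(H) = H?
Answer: -275/3 ≈ -91.667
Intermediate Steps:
X = 1
o(x) = 5 + (1 + x)/(x - x**2) (o(x) = 5 + (x + 1)/(x - x**2) = 5 + (1 + x)/(x - x**2))
-20*o(4*1) = -20*(-1 - 24 + 5*(4*1)**2)/((4*1)*(-1 + 4*1)) = -20*(-1 - 6*4 + 5*4**2)/(4*(-1 + 4)) = -5*(-1 - 24 + 5*16)/3 = -5*(-1 - 24 + 80)/3 = -5*55/3 = -20*55/12 = -275/3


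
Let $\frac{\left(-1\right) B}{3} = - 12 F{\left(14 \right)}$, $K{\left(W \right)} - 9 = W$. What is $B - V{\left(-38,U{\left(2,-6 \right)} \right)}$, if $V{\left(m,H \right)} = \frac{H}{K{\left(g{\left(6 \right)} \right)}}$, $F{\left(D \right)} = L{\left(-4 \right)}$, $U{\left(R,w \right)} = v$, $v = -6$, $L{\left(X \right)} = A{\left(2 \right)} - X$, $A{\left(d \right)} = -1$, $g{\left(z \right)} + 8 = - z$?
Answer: $\frac{534}{5} \approx 106.8$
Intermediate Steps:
$g{\left(z \right)} = -8 - z$
$L{\left(X \right)} = -1 - X$
$K{\left(W \right)} = 9 + W$
$U{\left(R,w \right)} = -6$
$F{\left(D \right)} = 3$ ($F{\left(D \right)} = -1 - -4 = -1 + 4 = 3$)
$V{\left(m,H \right)} = - \frac{H}{5}$ ($V{\left(m,H \right)} = \frac{H}{9 - 14} = \frac{H}{-5} = H \left(- \frac{1}{5}\right) = - \frac{H}{5}$)
$B = 108$ ($B = - 3 \left(\left(-12\right) 3\right) = \left(-3\right) \left(-36\right) = 108$)
$B - V{\left(-38,U{\left(2,-6 \right)} \right)} = 108 - \left(- \frac{1}{5}\right) \left(-6\right) = 108 - \frac{6}{5} = \frac{534}{5}$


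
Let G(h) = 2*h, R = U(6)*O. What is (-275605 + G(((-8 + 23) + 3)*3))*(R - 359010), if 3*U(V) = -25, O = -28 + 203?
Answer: 297923833285/3 ≈ 9.9308e+10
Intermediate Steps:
O = 175
U(V) = -25/3 (U(V) = (⅓)*(-25) = -25/3)
R = -4375/3 (R = -25/3*175 = -4375/3 ≈ -1458.3)
(-275605 + G(((-8 + 23) + 3)*3))*(R - 359010) = (-275605 + 2*(((-8 + 23) + 3)*3))*(-4375/3 - 359010) = (-275605 + 2*((15 + 3)*3))*(-1081405/3) = (-275605 + 2*(18*3))*(-1081405/3) = (-275605 + 2*54)*(-1081405/3) = (-275605 + 108)*(-1081405/3) = -275497*(-1081405/3) = 297923833285/3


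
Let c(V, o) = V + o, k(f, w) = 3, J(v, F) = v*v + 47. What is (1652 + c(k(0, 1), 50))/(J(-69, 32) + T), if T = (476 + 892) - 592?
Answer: 1705/5584 ≈ 0.30534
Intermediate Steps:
J(v, F) = 47 + v**2 (J(v, F) = v**2 + 47 = 47 + v**2)
T = 776 (T = 1368 - 592 = 776)
(1652 + c(k(0, 1), 50))/(J(-69, 32) + T) = (1652 + (3 + 50))/((47 + (-69)**2) + 776) = (1652 + 53)/((47 + 4761) + 776) = 1705/(4808 + 776) = 1705/5584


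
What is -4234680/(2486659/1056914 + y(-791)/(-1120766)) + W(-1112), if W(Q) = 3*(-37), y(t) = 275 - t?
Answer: -167217109838464083/92861206349 ≈ -1.8007e+6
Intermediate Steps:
W(Q) = -111
-4234680/(2486659/1056914 + y(-791)/(-1120766)) + W(-1112) = -4234680/(2486659/1056914 + (275 - 1*(-791))/(-1120766)) - 111 = -4234680/(2486659*(1/1056914) + (275 + 791)*(-1/1120766)) - 111 = -4234680/(2486659/1056914 + 1066*(-1/1120766)) - 111 = -4234680/(2486659/1056914 - 533/560383) - 111 = -4234680/1392918095235/592276638062 - 111 = -4234680*592276638062/1392918095235 - 111 = -167206802244559344/92861206349 - 111 = -167217109838464083/92861206349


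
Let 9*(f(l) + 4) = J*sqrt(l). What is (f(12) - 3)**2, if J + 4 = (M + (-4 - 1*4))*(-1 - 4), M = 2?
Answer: 4027/27 - 728*sqrt(3)/9 ≈ 9.0445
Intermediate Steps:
J = 26 (J = -4 + (2 + (-4 - 1*4))*(-1 - 4) = -4 + (2 + (-4 - 4))*(-5) = -4 + (2 - 8)*(-5) = -4 - 6*(-5) = -4 + 30 = 26)
f(l) = -4 + 26*sqrt(l)/9 (f(l) = -4 + (26*sqrt(l))/9 = -4 + 26*sqrt(l)/9)
(f(12) - 3)**2 = ((-4 + 26*sqrt(12)/9) - 3)**2 = ((-4 + 26*(2*sqrt(3))/9) - 3)**2 = ((-4 + 52*sqrt(3)/9) - 3)**2 = (-7 + 52*sqrt(3)/9)**2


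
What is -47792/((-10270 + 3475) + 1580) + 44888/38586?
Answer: 1039096516/100612995 ≈ 10.328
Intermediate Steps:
-47792/((-10270 + 3475) + 1580) + 44888/38586 = -47792/(-6795 + 1580) + 44888*(1/38586) = -47792/(-5215) + 22444/19293 = -47792*(-1/5215) + 22444/19293 = 47792/5215 + 22444/19293 = 1039096516/100612995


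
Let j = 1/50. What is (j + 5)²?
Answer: 63001/2500 ≈ 25.200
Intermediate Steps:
j = 1/50 ≈ 0.020000
(j + 5)² = (1/50 + 5)² = (251/50)² = 63001/2500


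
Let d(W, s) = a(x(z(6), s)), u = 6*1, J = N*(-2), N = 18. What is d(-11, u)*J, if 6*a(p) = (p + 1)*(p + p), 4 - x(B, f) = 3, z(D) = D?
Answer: -24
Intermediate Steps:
J = -36 (J = 18*(-2) = -36)
x(B, f) = 1 (x(B, f) = 4 - 1*3 = 4 - 3 = 1)
a(p) = p*(1 + p)/3 (a(p) = ((p + 1)*(p + p))/6 = ((1 + p)*(2*p))/6 = (2*p*(1 + p))/6 = p*(1 + p)/3)
u = 6
d(W, s) = ⅔ (d(W, s) = (⅓)*1*(1 + 1) = (⅓)*1*2 = ⅔)
d(-11, u)*J = (⅔)*(-36) = -24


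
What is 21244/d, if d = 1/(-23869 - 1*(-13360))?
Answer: -223253196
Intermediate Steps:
d = -1/10509 (d = 1/(-23869 + 13360) = 1/(-10509) = -1/10509 ≈ -9.5156e-5)
21244/d = 21244/(-1/10509) = 21244*(-10509) = -223253196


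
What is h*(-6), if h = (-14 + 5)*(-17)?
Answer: -918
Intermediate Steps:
h = 153 (h = -9*(-17) = 153)
h*(-6) = 153*(-6) = -918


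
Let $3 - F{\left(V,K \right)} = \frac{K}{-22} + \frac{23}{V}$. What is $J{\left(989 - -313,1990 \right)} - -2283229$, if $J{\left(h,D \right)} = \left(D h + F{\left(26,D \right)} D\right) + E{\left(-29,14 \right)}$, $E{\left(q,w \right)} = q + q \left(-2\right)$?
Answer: $\frac{723358659}{143} \approx 5.0584 \cdot 10^{6}$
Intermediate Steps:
$F{\left(V,K \right)} = 3 - \frac{23}{V} + \frac{K}{22}$ ($F{\left(V,K \right)} = 3 - \left(\frac{K}{-22} + \frac{23}{V}\right) = 3 - \left(K \left(- \frac{1}{22}\right) + \frac{23}{V}\right) = 3 - \left(- \frac{K}{22} + \frac{23}{V}\right) = 3 - \left(\frac{23}{V} - \frac{K}{22}\right) = 3 + \left(- \frac{23}{V} + \frac{K}{22}\right) = 3 - \frac{23}{V} + \frac{K}{22}$)
$E{\left(q,w \right)} = - q$ ($E{\left(q,w \right)} = q - 2 q = - q$)
$J{\left(h,D \right)} = 29 + D h + D \left(\frac{55}{26} + \frac{D}{22}\right)$ ($J{\left(h,D \right)} = \left(D h + \left(3 - \frac{23}{26} + \frac{D}{22}\right) D\right) - -29 = \left(D h + \left(3 - \frac{23}{26} + \frac{D}{22}\right) D\right) + 29 = \left(D h + \left(\frac{55}{26} + \frac{D}{22}\right) D\right) + 29 = \left(D h + D \left(\frac{55}{26} + \frac{D}{22}\right)\right) + 29 = 29 + D h + D \left(\frac{55}{26} + \frac{D}{22}\right)$)
$J{\left(989 - -313,1990 \right)} - -2283229 = \left(29 + 1990 \left(989 - -313\right) + \frac{1}{286} \cdot 1990 \left(605 + 13 \cdot 1990\right)\right) - -2283229 = \left(29 + 1990 \left(989 + 313\right) + \frac{1}{286} \cdot 1990 \left(605 + 25870\right)\right) + 2283229 = \left(29 + 1990 \cdot 1302 + \frac{1}{286} \cdot 1990 \cdot 26475\right) + 2283229 = \left(29 + 2590980 + \frac{26342625}{143}\right) + 2283229 = \frac{396856912}{143} + 2283229 = \frac{723358659}{143}$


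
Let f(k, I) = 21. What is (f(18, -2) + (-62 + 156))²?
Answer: 13225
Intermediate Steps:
(f(18, -2) + (-62 + 156))² = (21 + (-62 + 156))² = (21 + 94)² = 115² = 13225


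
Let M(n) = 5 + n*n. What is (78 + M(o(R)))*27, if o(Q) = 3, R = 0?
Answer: 2484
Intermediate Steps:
M(n) = 5 + n²
(78 + M(o(R)))*27 = (78 + (5 + 3²))*27 = (78 + (5 + 9))*27 = (78 + 14)*27 = 92*27 = 2484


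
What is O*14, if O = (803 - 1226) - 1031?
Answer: -20356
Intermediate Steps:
O = -1454 (O = -423 - 1031 = -1454)
O*14 = -1454*14 = -20356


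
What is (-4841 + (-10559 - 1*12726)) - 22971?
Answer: -51097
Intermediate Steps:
(-4841 + (-10559 - 1*12726)) - 22971 = (-4841 + (-10559 - 12726)) - 22971 = (-4841 - 23285) - 22971 = -28126 - 22971 = -51097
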